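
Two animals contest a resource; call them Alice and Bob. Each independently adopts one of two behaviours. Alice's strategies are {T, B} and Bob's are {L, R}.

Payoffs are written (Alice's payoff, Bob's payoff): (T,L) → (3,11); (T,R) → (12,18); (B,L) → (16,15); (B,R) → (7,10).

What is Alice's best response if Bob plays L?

Against L, Alice earns 3 from T and 16 from B.
So B is the best response.

B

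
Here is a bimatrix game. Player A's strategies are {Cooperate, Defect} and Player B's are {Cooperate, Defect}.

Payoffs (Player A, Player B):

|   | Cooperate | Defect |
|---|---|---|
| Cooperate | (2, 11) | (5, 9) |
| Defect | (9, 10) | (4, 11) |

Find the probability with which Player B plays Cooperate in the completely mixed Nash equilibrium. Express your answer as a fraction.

Let y be the probability that Player B plays Cooperate. In a completely mixed equilibrium, Player A must be indifferent between Cooperate and Defect.
Player A's expected payoff from Cooperate is 2y + 5(1−y); from Defect it is 9y + 4(1−y).
Setting these equal: −3y + 5 = 5y + 4, so y = 1/8.

1/8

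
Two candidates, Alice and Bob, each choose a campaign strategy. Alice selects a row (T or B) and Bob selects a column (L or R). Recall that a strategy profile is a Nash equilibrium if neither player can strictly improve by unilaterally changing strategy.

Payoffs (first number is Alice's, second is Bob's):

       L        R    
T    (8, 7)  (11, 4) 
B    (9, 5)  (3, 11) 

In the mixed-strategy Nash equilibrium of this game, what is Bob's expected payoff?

First find p, the probability Alice plays T, from Bob's indifference between L and R: 7p + 5(1−p) = 4p + 11(1−p), giving p = 2/3.
Since Bob is indifferent in equilibrium, Bob's expected payoff equals the payoff from either column against (2/3, 1/3). Using L: 7(2/3) + 5(1/3) = 19/3.

19/3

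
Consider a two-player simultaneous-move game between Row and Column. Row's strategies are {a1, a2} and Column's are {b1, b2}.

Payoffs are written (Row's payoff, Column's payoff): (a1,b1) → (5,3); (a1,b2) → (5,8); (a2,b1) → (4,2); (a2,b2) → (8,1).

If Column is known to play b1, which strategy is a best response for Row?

Against b1, Row earns 5 from a1 and 4 from a2.
So a1 is the best response.

a1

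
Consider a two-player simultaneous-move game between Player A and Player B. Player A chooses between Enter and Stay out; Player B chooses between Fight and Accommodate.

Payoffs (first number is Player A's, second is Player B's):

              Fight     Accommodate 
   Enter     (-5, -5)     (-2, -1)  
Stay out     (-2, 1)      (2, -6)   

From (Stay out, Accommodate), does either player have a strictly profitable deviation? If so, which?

Player B

Player A at (Stay out, Accommodate) earns 2; deviating to Enter yields -2 — not better.
Player B earns -6; deviating to Fight yields 1 — a strict improvement.
Only Player B has a strictly profitable deviation.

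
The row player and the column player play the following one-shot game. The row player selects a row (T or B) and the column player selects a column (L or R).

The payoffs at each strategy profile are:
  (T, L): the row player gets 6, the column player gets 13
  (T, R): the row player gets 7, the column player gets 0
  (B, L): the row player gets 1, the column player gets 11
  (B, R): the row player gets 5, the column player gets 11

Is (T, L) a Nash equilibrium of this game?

Yes

At (T, L), the row player earns 6; switching to B would give 1, so the row player has no profitable deviation.
The column player earns 13; switching to R would give 0, so the column player has no profitable deviation.
Neither player can gain by a unilateral deviation, so this profile is a Nash equilibrium.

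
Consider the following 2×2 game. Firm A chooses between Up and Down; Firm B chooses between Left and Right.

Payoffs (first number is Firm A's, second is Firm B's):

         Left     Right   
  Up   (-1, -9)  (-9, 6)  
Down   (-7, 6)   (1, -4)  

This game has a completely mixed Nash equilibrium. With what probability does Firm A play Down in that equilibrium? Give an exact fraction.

Let p be the probability that Firm A plays Up. In a completely mixed equilibrium, Firm B must be indifferent between Left and Right.
Firm B's expected payoff from Left is −9p + 6(1−p); from Right it is 6p − 4(1−p).
Setting these equal: −15p + 6 = 10p − 4, so p = 2/5.
Therefore Firm A plays Down with probability 1 − 2/5 = 3/5.

3/5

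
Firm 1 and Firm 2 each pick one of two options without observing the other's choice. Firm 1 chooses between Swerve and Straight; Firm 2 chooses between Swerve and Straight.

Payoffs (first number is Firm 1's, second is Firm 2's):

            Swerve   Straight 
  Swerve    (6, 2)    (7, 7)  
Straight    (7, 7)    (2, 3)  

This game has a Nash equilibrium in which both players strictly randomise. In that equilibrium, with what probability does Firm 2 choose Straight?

Let q be the probability that Firm 2 plays Swerve. In a completely mixed equilibrium, Firm 1 must be indifferent between Swerve and Straight.
Firm 1's expected payoff from Swerve is 6q + 7(1−q); from Straight it is 7q + 2(1−q).
Setting these equal: −q + 7 = 5q + 2, so q = 5/6.
Therefore Firm 2 plays Straight with probability 1 − 5/6 = 1/6.

1/6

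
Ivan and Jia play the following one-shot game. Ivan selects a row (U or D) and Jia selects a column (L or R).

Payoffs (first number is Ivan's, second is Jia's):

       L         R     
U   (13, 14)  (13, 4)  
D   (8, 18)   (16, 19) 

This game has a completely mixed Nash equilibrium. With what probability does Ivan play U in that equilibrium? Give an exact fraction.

1/11

Let x be the probability that Ivan plays U. In a completely mixed equilibrium, Jia must be indifferent between L and R.
Jia's expected payoff from L is 14x + 18(1−x); from R it is 4x + 19(1−x).
Setting these equal: −4x + 18 = −15x + 19, so x = 1/11.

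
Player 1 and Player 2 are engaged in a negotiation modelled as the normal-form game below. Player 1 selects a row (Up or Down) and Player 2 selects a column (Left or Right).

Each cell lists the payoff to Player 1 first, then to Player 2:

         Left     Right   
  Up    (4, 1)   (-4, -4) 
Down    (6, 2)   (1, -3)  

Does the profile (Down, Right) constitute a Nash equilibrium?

No

At (Down, Right), Player 1 earns 1; switching to Up would give -4, so Player 1 has no profitable deviation.
Player 2 earns -3; switching to Left would give 2, so Player 2 would deviate.
Since at least one player can profitably deviate, this is not a Nash equilibrium.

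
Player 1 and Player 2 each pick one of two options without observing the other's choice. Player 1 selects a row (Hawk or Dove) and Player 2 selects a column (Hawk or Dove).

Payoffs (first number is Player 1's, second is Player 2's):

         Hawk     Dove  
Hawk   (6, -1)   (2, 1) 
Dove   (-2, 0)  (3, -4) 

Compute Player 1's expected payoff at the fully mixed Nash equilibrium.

First find q, the probability Player 2 plays Hawk, from Player 1's indifference between Hawk and Dove: 6q + 2(1−q) = −2q + 3(1−q), giving q = 1/9.
Since Player 1 is indifferent in equilibrium, Player 1's expected payoff equals the payoff from either row against (1/9, 8/9). Using Hawk: 6(1/9) + 2(8/9) = 22/9.

22/9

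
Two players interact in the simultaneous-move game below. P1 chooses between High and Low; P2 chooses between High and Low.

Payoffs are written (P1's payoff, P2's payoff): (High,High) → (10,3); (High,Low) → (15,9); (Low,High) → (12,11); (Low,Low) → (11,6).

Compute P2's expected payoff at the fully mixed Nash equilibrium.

First find p, the probability P1 plays High, from P2's indifference between High and Low: 3p + 11(1−p) = 9p + 6(1−p), giving p = 5/11.
Since P2 is indifferent in equilibrium, P2's expected payoff equals the payoff from either column against (5/11, 6/11). Using High: 3(5/11) + 11(6/11) = 81/11.

81/11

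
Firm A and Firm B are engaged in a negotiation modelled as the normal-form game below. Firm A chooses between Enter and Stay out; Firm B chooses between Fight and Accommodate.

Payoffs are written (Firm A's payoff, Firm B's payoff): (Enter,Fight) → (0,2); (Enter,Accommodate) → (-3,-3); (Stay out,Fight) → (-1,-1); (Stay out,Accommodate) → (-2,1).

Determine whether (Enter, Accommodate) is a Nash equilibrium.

At (Enter, Accommodate), Firm A earns -3; switching to Stay out would give -2, so Firm A would deviate.
Firm B earns -3; switching to Fight would give 2, so Firm B would deviate.
Since at least one player can profitably deviate, this is not a Nash equilibrium.

No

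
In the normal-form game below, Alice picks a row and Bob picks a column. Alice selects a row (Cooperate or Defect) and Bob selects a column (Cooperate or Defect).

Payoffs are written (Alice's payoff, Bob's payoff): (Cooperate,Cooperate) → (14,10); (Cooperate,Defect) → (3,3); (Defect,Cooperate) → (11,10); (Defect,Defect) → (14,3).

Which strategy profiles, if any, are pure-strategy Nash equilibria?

(Cooperate, Cooperate)

(Cooperate, Cooperate): Alice gets 14 ≥ 11 from Defect, and Bob gets 10 ≥ 3 from Defect — Nash equilibrium.
(Cooperate, Defect): Alice prefers Defect (14 > 3); Bob prefers Cooperate (10 > 3) — not an equilibrium.
(Defect, Cooperate): Alice prefers Cooperate (14 > 11) — not an equilibrium.
(Defect, Defect): Bob prefers Cooperate (10 > 3) — not an equilibrium.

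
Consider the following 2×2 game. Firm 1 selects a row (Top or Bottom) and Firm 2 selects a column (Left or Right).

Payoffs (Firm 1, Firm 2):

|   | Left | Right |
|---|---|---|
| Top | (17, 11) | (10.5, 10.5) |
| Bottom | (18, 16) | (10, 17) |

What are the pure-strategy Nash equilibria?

none

(Top, Left): Firm 1 prefers Bottom (18 > 17) — not an equilibrium.
(Top, Right): Firm 2 prefers Left (11 > 10.5) — not an equilibrium.
(Bottom, Left): Firm 2 prefers Right (17 > 16) — not an equilibrium.
(Bottom, Right): Firm 1 prefers Top (10.5 > 10) — not an equilibrium.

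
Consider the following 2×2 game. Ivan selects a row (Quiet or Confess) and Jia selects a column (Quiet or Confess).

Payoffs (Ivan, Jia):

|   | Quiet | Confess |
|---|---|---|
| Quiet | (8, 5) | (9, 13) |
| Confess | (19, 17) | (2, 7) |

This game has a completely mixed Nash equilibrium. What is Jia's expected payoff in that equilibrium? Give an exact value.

First find x, the probability Ivan plays Quiet, from Jia's indifference between Quiet and Confess: 5x + 17(1−x) = 13x + 7(1−x), giving x = 5/9.
Since Jia is indifferent in equilibrium, Jia's expected payoff equals the payoff from either column against (5/9, 4/9). Using Quiet: 5(5/9) + 17(4/9) = 31/3.

31/3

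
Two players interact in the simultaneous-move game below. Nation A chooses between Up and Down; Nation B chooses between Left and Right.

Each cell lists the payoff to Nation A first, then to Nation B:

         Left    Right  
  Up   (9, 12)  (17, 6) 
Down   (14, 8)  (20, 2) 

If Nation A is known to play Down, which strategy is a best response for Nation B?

Against Down, Nation B earns 8 from Left and 2 from Right.
So Left is the best response.

Left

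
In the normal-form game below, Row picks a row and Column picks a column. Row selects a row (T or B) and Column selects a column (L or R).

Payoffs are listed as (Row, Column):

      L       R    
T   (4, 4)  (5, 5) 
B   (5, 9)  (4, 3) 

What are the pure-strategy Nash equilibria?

(T, R) and (B, L)

(T, L): Row prefers B (5 > 4); Column prefers R (5 > 4) — not an equilibrium.
(T, R): Row gets 5 ≥ 4 from B, and Column gets 5 ≥ 4 from L — Nash equilibrium.
(B, L): Row gets 5 ≥ 4 from T, and Column gets 9 ≥ 3 from R — Nash equilibrium.
(B, R): Row prefers T (5 > 4); Column prefers L (9 > 3) — not an equilibrium.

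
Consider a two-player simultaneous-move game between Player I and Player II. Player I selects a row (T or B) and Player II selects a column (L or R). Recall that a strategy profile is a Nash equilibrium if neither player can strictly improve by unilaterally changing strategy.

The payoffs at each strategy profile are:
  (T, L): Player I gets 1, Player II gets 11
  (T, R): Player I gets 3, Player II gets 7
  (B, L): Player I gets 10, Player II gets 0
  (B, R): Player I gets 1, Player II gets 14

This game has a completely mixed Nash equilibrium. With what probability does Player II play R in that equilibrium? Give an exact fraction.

Let y be the probability that Player II plays L. In a completely mixed equilibrium, Player I must be indifferent between T and B.
Player I's expected payoff from T is y + 3(1−y); from B it is 10y + (1−y).
Setting these equal: −2y + 3 = 9y + 1, so y = 2/11.
Therefore Player II plays R with probability 1 − 2/11 = 9/11.

9/11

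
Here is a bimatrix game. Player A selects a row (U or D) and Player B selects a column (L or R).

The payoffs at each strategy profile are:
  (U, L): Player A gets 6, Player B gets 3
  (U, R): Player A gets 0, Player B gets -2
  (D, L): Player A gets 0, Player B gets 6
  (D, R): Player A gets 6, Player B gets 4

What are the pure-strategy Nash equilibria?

(U, L)

(U, L): Player A gets 6 ≥ 0 from D, and Player B gets 3 ≥ -2 from R — Nash equilibrium.
(U, R): Player A prefers D (6 > 0); Player B prefers L (3 > -2) — not an equilibrium.
(D, L): Player A prefers U (6 > 0) — not an equilibrium.
(D, R): Player B prefers L (6 > 4) — not an equilibrium.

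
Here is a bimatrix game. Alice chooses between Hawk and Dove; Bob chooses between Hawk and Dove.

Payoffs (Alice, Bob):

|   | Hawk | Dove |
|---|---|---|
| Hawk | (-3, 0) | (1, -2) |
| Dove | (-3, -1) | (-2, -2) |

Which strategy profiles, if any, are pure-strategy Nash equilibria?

(Hawk, Hawk) and (Dove, Hawk)

(Hawk, Hawk): Alice gets -3 ≥ -3 from Dove, and Bob gets 0 ≥ -2 from Dove — Nash equilibrium.
(Hawk, Dove): Bob prefers Hawk (0 > -2) — not an equilibrium.
(Dove, Hawk): Alice gets -3 ≥ -3 from Hawk, and Bob gets -1 ≥ -2 from Dove — Nash equilibrium.
(Dove, Dove): Alice prefers Hawk (1 > -2); Bob prefers Hawk (-1 > -2) — not an equilibrium.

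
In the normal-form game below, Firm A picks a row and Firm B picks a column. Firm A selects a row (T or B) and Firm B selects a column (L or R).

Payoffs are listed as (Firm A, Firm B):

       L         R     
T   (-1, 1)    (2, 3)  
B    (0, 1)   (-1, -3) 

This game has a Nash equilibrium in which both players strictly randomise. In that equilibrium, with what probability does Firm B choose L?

Let y be the probability that Firm B plays L. In a completely mixed equilibrium, Firm A must be indifferent between T and B.
Firm A's expected payoff from T is −y + 2(1−y); from B it is −(1−y).
Setting these equal: −3y + 2 = y − 1, so y = 3/4.

3/4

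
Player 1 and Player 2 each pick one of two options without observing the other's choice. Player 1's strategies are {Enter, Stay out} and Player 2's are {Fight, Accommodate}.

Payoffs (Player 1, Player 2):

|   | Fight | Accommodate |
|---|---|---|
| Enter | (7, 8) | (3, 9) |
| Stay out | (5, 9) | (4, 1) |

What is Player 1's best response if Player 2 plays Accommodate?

Against Accommodate, Player 1 earns 3 from Enter and 4 from Stay out.
So Stay out is the best response.

Stay out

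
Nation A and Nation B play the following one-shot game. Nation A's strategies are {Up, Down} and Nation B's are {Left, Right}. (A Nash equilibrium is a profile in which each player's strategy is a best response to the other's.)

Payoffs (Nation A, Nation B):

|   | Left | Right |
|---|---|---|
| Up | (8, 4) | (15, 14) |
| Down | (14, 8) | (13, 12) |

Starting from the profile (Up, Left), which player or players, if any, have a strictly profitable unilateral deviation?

Nation A at (Up, Left) earns 8; deviating to Down yields 14 — a strict improvement.
Nation B earns 4; deviating to Right yields 14 — a strict improvement.
Both Nation A and Nation B have strictly profitable deviations.

Both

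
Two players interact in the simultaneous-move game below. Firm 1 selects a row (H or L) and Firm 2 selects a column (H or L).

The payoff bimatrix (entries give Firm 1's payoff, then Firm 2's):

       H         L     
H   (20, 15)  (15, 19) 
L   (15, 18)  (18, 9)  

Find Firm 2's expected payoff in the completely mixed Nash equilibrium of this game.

207/13

First find x, the probability Firm 1 plays H, from Firm 2's indifference between H and L: 15x + 18(1−x) = 19x + 9(1−x), giving x = 9/13.
Since Firm 2 is indifferent in equilibrium, Firm 2's expected payoff equals the payoff from either column against (9/13, 4/13). Using H: 15(9/13) + 18(4/13) = 207/13.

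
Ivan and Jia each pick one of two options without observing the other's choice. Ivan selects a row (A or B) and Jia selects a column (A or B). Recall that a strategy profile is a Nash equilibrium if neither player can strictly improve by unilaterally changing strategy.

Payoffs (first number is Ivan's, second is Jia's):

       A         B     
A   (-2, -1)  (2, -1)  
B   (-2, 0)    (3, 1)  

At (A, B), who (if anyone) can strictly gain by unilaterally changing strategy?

Ivan at (A, B) earns 2; deviating to B yields 3 — a strict improvement.
Jia earns -1; deviating to A yields -1 — not better.
Only Ivan has a strictly profitable deviation.

Ivan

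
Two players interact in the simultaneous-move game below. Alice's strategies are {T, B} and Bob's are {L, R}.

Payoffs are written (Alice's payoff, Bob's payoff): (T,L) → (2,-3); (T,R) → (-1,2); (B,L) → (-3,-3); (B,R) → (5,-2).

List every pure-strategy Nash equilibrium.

(T, L): Bob prefers R (2 > -3) — not an equilibrium.
(T, R): Alice prefers B (5 > -1) — not an equilibrium.
(B, L): Alice prefers T (2 > -3); Bob prefers R (-2 > -3) — not an equilibrium.
(B, R): Alice gets 5 ≥ -1 from T, and Bob gets -2 ≥ -3 from L — Nash equilibrium.

(B, R)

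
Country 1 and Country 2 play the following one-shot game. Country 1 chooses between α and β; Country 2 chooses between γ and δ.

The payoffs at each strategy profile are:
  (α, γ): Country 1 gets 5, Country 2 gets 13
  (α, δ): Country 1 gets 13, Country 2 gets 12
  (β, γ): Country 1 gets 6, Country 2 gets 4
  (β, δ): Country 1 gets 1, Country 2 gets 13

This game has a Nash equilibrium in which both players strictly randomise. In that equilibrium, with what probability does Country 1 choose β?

Let p be the probability that Country 1 plays α. In a completely mixed equilibrium, Country 2 must be indifferent between γ and δ.
Country 2's expected payoff from γ is 13p + 4(1−p); from δ it is 12p + 13(1−p).
Setting these equal: 9p + 4 = −p + 13, so p = 9/10.
Therefore Country 1 plays β with probability 1 − 9/10 = 1/10.

1/10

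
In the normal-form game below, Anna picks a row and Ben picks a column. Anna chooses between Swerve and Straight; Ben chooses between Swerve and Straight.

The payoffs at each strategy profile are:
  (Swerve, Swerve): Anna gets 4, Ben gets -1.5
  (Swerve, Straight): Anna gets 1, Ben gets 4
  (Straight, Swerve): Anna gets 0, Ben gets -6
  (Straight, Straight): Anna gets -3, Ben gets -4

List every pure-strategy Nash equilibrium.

(Swerve, Swerve): Ben prefers Straight (4 > -1.5) — not an equilibrium.
(Swerve, Straight): Anna gets 1 ≥ -3 from Straight, and Ben gets 4 ≥ -1.5 from Swerve — Nash equilibrium.
(Straight, Swerve): Anna prefers Swerve (4 > 0); Ben prefers Straight (-4 > -6) — not an equilibrium.
(Straight, Straight): Anna prefers Swerve (1 > -3) — not an equilibrium.

(Swerve, Straight)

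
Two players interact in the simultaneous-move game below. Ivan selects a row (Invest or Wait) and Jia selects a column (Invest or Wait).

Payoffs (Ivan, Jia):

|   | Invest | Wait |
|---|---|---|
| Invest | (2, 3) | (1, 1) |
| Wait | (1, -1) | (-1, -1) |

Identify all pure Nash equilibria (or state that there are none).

(Invest, Invest)

(Invest, Invest): Ivan gets 2 ≥ 1 from Wait, and Jia gets 3 ≥ 1 from Wait — Nash equilibrium.
(Invest, Wait): Jia prefers Invest (3 > 1) — not an equilibrium.
(Wait, Invest): Ivan prefers Invest (2 > 1) — not an equilibrium.
(Wait, Wait): Ivan prefers Invest (1 > -1) — not an equilibrium.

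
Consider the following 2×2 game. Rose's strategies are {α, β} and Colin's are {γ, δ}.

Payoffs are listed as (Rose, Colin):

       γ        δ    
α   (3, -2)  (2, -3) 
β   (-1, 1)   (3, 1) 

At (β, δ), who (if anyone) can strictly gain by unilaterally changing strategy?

Rose at (β, δ) earns 3; deviating to α yields 2 — not better.
Colin earns 1; deviating to γ yields 1 — not better.
Neither player can strictly improve; the profile is a Nash equilibrium.

Neither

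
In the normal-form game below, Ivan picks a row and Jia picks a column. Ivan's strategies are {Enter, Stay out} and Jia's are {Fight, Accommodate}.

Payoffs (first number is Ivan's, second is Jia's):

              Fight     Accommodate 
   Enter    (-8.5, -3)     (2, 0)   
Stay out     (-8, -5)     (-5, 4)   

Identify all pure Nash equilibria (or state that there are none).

(Enter, Accommodate)

(Enter, Fight): Ivan prefers Stay out (-8 > -8.5); Jia prefers Accommodate (0 > -3) — not an equilibrium.
(Enter, Accommodate): Ivan gets 2 ≥ -5 from Stay out, and Jia gets 0 ≥ -3 from Fight — Nash equilibrium.
(Stay out, Fight): Jia prefers Accommodate (4 > -5) — not an equilibrium.
(Stay out, Accommodate): Ivan prefers Enter (2 > -5) — not an equilibrium.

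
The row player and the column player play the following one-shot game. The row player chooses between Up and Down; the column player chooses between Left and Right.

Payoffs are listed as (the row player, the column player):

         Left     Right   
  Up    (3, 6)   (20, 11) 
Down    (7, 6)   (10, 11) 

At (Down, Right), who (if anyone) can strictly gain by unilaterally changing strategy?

The row player at (Down, Right) earns 10; deviating to Up yields 20 — a strict improvement.
The column player earns 11; deviating to Left yields 6 — not better.
Only the row player has a strictly profitable deviation.

The row player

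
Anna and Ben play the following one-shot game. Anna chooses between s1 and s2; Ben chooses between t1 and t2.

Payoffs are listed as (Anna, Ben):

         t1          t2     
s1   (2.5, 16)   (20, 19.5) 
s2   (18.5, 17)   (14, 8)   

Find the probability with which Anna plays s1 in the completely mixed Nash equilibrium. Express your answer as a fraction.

18/25

Let r be the probability that Anna plays s1. In a completely mixed equilibrium, Ben must be indifferent between t1 and t2.
Ben's expected payoff from t1 is 16r + 17(1−r); from t2 it is 19.5r + 8(1−r).
Setting these equal: −r + 17 = 11.5r + 8, so r = 18/25.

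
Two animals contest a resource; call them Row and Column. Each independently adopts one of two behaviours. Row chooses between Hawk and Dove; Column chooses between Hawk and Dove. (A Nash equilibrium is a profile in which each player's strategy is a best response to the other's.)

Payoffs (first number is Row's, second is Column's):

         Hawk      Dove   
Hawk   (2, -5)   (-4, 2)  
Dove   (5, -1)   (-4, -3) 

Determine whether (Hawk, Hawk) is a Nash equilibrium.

No

At (Hawk, Hawk), Row earns 2; switching to Dove would give 5, so Row would deviate.
Column earns -5; switching to Dove would give 2, so Column would deviate.
Since at least one player can profitably deviate, this is not a Nash equilibrium.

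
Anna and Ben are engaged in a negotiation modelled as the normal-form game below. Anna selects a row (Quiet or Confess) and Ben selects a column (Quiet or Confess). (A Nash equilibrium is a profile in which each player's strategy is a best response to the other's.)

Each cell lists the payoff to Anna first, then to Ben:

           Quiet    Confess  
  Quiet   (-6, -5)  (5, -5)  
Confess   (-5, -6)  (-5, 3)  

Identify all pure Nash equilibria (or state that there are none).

(Quiet, Quiet): Anna prefers Confess (-5 > -6) — not an equilibrium.
(Quiet, Confess): Anna gets 5 ≥ -5 from Confess, and Ben gets -5 ≥ -5 from Quiet — Nash equilibrium.
(Confess, Quiet): Ben prefers Confess (3 > -6) — not an equilibrium.
(Confess, Confess): Anna prefers Quiet (5 > -5) — not an equilibrium.

(Quiet, Confess)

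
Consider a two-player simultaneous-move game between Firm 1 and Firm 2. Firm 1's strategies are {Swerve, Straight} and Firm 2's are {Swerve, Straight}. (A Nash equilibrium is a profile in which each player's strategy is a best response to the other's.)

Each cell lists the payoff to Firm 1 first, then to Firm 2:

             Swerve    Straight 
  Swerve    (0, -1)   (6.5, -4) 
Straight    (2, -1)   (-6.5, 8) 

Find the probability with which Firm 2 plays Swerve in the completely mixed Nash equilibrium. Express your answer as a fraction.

Let q be the probability that Firm 2 plays Swerve. In a completely mixed equilibrium, Firm 1 must be indifferent between Swerve and Straight.
Firm 1's expected payoff from Swerve is 6.5(1−q); from Straight it is 2q − 6.5(1−q).
Setting these equal: −6.5q + 6.5 = 8.5q − 6.5, so q = 13/15.

13/15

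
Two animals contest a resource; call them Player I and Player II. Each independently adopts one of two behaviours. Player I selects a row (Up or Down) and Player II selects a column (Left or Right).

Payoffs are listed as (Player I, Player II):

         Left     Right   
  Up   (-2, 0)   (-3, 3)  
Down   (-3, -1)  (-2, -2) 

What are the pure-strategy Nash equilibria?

(Up, Left): Player II prefers Right (3 > 0) — not an equilibrium.
(Up, Right): Player I prefers Down (-2 > -3) — not an equilibrium.
(Down, Left): Player I prefers Up (-2 > -3) — not an equilibrium.
(Down, Right): Player II prefers Left (-1 > -2) — not an equilibrium.

none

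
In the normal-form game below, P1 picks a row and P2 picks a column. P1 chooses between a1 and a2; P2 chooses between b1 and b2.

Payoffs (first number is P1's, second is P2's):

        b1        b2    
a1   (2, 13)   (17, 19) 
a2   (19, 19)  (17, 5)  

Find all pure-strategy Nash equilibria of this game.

(a1, b2) and (a2, b1)

(a1, b1): P1 prefers a2 (19 > 2); P2 prefers b2 (19 > 13) — not an equilibrium.
(a1, b2): P1 gets 17 ≥ 17 from a2, and P2 gets 19 ≥ 13 from b1 — Nash equilibrium.
(a2, b1): P1 gets 19 ≥ 2 from a1, and P2 gets 19 ≥ 5 from b2 — Nash equilibrium.
(a2, b2): P2 prefers b1 (19 > 5) — not an equilibrium.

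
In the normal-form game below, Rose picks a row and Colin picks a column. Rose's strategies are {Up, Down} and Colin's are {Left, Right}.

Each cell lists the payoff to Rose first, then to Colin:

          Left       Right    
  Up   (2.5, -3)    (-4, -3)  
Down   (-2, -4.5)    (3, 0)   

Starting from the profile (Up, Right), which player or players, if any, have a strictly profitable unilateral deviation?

Rose at (Up, Right) earns -4; deviating to Down yields 3 — a strict improvement.
Colin earns -3; deviating to Left yields -3 — not better.
Only Rose has a strictly profitable deviation.

Rose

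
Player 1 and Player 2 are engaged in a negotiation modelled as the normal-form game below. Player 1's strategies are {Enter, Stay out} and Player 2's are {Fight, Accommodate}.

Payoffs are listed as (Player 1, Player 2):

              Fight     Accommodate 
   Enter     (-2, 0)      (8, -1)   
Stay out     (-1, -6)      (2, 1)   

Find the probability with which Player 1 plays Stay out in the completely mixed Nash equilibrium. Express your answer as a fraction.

Let x be the probability that Player 1 plays Enter. In a completely mixed equilibrium, Player 2 must be indifferent between Fight and Accommodate.
Player 2's expected payoff from Fight is −6(1−x); from Accommodate it is −x + (1−x).
Setting these equal: 6x − 6 = −2x + 1, so x = 7/8.
Therefore Player 1 plays Stay out with probability 1 − 7/8 = 1/8.

1/8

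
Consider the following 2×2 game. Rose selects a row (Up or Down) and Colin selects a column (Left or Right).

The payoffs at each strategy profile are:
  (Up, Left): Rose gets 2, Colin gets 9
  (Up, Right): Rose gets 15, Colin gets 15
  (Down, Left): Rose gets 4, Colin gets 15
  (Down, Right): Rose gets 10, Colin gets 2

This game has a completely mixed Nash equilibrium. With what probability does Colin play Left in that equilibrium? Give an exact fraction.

Let q be the probability that Colin plays Left. In a completely mixed equilibrium, Rose must be indifferent between Up and Down.
Rose's expected payoff from Up is 2q + 15(1−q); from Down it is 4q + 10(1−q).
Setting these equal: −13q + 15 = −6q + 10, so q = 5/7.

5/7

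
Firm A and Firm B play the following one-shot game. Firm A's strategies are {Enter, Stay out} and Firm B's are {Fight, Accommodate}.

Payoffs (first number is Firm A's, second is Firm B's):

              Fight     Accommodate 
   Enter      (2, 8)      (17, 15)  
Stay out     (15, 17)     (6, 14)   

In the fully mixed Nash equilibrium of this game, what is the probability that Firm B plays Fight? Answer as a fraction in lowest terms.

Let c be the probability that Firm B plays Fight. In a completely mixed equilibrium, Firm A must be indifferent between Enter and Stay out.
Firm A's expected payoff from Enter is 2c + 17(1−c); from Stay out it is 15c + 6(1−c).
Setting these equal: −15c + 17 = 9c + 6, so c = 11/24.

11/24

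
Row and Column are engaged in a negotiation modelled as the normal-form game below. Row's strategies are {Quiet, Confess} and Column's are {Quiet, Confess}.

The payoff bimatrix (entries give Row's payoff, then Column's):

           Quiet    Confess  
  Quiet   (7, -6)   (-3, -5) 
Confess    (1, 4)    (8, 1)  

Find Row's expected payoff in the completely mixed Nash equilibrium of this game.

First find y, the probability Column plays Quiet, from Row's indifference between Quiet and Confess: 7y − 3(1−y) = y + 8(1−y), giving y = 11/17.
Since Row is indifferent in equilibrium, Row's expected payoff equals the payoff from either row against (11/17, 6/17). Using Quiet: 7(11/17) − 3(6/17) = 59/17.

59/17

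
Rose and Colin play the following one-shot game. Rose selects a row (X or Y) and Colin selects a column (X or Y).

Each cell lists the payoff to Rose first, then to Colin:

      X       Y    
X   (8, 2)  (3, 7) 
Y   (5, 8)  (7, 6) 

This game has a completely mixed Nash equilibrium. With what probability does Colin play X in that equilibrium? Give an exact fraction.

Let q be the probability that Colin plays X. In a completely mixed equilibrium, Rose must be indifferent between X and Y.
Rose's expected payoff from X is 8q + 3(1−q); from Y it is 5q + 7(1−q).
Setting these equal: 5q + 3 = −2q + 7, so q = 4/7.

4/7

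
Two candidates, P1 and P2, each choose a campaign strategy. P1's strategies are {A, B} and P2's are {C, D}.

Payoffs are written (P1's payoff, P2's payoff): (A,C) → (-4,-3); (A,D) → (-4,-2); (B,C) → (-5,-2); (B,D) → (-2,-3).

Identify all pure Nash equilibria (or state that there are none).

none

(A, C): P2 prefers D (-2 > -3) — not an equilibrium.
(A, D): P1 prefers B (-2 > -4) — not an equilibrium.
(B, C): P1 prefers A (-4 > -5) — not an equilibrium.
(B, D): P2 prefers C (-2 > -3) — not an equilibrium.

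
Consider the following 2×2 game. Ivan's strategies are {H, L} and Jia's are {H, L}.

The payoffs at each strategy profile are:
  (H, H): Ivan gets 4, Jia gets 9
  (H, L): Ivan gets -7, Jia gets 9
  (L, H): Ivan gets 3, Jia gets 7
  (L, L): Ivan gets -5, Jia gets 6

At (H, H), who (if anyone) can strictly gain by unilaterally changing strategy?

Ivan at (H, H) earns 4; deviating to L yields 3 — not better.
Jia earns 9; deviating to L yields 9 — not better.
Neither player can strictly improve; the profile is a Nash equilibrium.

Neither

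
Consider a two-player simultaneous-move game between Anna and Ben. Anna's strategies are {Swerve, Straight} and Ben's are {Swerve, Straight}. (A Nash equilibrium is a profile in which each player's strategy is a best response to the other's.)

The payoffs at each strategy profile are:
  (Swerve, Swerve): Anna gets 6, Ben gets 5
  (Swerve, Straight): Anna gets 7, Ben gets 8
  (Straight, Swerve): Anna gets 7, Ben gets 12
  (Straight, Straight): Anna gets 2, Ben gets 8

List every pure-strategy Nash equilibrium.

(Swerve, Straight) and (Straight, Swerve)

(Swerve, Swerve): Anna prefers Straight (7 > 6); Ben prefers Straight (8 > 5) — not an equilibrium.
(Swerve, Straight): Anna gets 7 ≥ 2 from Straight, and Ben gets 8 ≥ 5 from Swerve — Nash equilibrium.
(Straight, Swerve): Anna gets 7 ≥ 6 from Swerve, and Ben gets 12 ≥ 8 from Straight — Nash equilibrium.
(Straight, Straight): Anna prefers Swerve (7 > 2); Ben prefers Swerve (12 > 8) — not an equilibrium.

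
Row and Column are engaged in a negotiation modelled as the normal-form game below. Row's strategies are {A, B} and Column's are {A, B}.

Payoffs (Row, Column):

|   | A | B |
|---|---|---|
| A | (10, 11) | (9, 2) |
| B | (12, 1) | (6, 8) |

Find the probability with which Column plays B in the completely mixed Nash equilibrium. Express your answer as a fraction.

2/5

Let y be the probability that Column plays A. In a completely mixed equilibrium, Row must be indifferent between A and B.
Row's expected payoff from A is 10y + 9(1−y); from B it is 12y + 6(1−y).
Setting these equal: y + 9 = 6y + 6, so y = 3/5.
Therefore Column plays B with probability 1 − 3/5 = 2/5.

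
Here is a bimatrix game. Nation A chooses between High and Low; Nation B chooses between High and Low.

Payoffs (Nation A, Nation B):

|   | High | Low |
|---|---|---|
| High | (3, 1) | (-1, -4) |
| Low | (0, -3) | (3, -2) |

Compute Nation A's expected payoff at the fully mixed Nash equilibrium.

First find y, the probability Nation B plays High, from Nation A's indifference between High and Low: 3y − (1−y) = 3(1−y), giving y = 4/7.
Since Nation A is indifferent in equilibrium, Nation A's expected payoff equals the payoff from either row against (4/7, 3/7). Using High: 3(4/7) − (3/7) = 9/7.

9/7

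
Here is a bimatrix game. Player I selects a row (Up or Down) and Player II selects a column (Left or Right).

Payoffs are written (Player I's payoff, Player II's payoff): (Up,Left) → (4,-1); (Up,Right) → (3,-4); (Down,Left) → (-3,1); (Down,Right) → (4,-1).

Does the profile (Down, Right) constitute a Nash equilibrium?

At (Down, Right), Player I earns 4; switching to Up would give 3, so Player I has no profitable deviation.
Player II earns -1; switching to Left would give 1, so Player II would deviate.
Since at least one player can profitably deviate, this is not a Nash equilibrium.

No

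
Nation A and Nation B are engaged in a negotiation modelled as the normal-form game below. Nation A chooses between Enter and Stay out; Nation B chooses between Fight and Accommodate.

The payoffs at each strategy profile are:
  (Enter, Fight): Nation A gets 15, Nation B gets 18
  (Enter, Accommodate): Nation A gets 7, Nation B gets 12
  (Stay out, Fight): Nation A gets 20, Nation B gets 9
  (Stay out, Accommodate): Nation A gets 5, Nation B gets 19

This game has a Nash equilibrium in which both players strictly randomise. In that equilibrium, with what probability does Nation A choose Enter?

Let p be the probability that Nation A plays Enter. In a completely mixed equilibrium, Nation B must be indifferent between Fight and Accommodate.
Nation B's expected payoff from Fight is 18p + 9(1−p); from Accommodate it is 12p + 19(1−p).
Setting these equal: 9p + 9 = −7p + 19, so p = 5/8.

5/8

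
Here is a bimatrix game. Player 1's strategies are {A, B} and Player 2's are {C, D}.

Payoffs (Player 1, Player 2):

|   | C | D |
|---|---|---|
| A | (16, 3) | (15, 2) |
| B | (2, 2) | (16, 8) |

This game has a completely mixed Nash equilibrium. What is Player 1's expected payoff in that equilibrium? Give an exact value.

226/15

First find y, the probability Player 2 plays C, from Player 1's indifference between A and B: 16y + 15(1−y) = 2y + 16(1−y), giving y = 1/15.
Since Player 1 is indifferent in equilibrium, Player 1's expected payoff equals the payoff from either row against (1/15, 14/15). Using A: 16(1/15) + 15(14/15) = 226/15.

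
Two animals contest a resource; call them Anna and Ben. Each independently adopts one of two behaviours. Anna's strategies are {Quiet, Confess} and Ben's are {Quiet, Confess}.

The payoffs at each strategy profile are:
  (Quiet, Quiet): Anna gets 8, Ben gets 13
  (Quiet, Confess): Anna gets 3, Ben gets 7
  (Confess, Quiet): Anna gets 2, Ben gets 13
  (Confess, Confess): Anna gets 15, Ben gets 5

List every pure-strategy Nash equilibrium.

(Quiet, Quiet): Anna gets 8 ≥ 2 from Confess, and Ben gets 13 ≥ 7 from Confess — Nash equilibrium.
(Quiet, Confess): Anna prefers Confess (15 > 3); Ben prefers Quiet (13 > 7) — not an equilibrium.
(Confess, Quiet): Anna prefers Quiet (8 > 2) — not an equilibrium.
(Confess, Confess): Ben prefers Quiet (13 > 5) — not an equilibrium.

(Quiet, Quiet)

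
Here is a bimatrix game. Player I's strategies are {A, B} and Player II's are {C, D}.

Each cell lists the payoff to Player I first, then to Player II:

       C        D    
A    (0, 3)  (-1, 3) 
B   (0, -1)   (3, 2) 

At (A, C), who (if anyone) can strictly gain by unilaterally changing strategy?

Neither

Player I at (A, C) earns 0; deviating to B yields 0 — not better.
Player II earns 3; deviating to D yields 3 — not better.
Neither player can strictly improve; the profile is a Nash equilibrium.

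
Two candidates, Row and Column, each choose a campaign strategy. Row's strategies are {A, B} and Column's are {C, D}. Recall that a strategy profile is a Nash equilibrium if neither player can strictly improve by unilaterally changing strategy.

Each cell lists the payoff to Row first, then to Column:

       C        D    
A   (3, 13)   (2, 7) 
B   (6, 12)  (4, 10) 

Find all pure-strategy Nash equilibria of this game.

(B, C)

(A, C): Row prefers B (6 > 3) — not an equilibrium.
(A, D): Row prefers B (4 > 2); Column prefers C (13 > 7) — not an equilibrium.
(B, C): Row gets 6 ≥ 3 from A, and Column gets 12 ≥ 10 from D — Nash equilibrium.
(B, D): Column prefers C (12 > 10) — not an equilibrium.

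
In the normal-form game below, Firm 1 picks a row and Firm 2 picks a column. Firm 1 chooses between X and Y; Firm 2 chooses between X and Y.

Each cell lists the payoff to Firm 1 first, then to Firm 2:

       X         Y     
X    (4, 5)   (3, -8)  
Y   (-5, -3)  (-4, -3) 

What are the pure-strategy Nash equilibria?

(X, X)

(X, X): Firm 1 gets 4 ≥ -5 from Y, and Firm 2 gets 5 ≥ -8 from Y — Nash equilibrium.
(X, Y): Firm 2 prefers X (5 > -8) — not an equilibrium.
(Y, X): Firm 1 prefers X (4 > -5) — not an equilibrium.
(Y, Y): Firm 1 prefers X (3 > -4) — not an equilibrium.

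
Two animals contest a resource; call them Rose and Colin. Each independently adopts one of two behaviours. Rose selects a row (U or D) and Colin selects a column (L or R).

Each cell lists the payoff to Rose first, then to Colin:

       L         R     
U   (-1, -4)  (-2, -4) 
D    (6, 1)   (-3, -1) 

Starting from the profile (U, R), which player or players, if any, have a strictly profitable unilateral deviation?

Rose at (U, R) earns -2; deviating to D yields -3 — not better.
Colin earns -4; deviating to L yields -4 — not better.
Neither player can strictly improve; the profile is a Nash equilibrium.

Neither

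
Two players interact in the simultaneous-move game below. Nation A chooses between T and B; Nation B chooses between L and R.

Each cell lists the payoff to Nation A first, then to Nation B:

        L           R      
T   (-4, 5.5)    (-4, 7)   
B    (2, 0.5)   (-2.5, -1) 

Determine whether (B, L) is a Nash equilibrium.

Yes

At (B, L), Nation A earns 2; switching to T would give -4, so Nation A has no profitable deviation.
Nation B earns 0.5; switching to R would give -1, so Nation B has no profitable deviation.
Neither player can gain by a unilateral deviation, so this profile is a Nash equilibrium.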